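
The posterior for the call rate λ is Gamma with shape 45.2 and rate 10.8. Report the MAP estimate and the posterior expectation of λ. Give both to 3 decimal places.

Mode = (α−1)/β = 44.2/10.8 = 4.093.
Mean = α/β = 45.2/10.8 = 4.185.

MAP = 4.093; posterior mean = 4.185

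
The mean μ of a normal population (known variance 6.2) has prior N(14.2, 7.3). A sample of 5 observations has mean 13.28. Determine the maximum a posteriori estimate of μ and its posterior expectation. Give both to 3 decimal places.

Posterior for μ is Normal. Precision-weighted mean: (1/7.3·14.2 + 5/6.2·13.28) / (1/7.3 + 5/6.2) = 13.414.
A Normal posterior is symmetric, so mode = mean.

MAP = 13.414, posterior mean = 13.414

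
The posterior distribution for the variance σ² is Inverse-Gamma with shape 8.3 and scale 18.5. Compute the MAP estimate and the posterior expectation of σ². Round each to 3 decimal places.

σ²_MAP = 1.989, E[σ²|data] = 2.534

Mode = β/(α+1) = 18.5/9.3 = 1.989.
Mean = β/(α−1) = 18.5/7.3 = 2.534.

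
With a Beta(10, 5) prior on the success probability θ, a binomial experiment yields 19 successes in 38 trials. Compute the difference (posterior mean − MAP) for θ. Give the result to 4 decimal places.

-0.0018

Posterior: Beta(10+19, 5+19) = Beta(29, 24).
Mode = (29−1)/(29+24−2) = 28/51 = 0.5490.
Mean = 29/(29+24) = 29/53 = 0.5472.
Difference = 0.5472 − 0.5490 = -0.0018.
Left-skewed posterior ⇒ mean < mode.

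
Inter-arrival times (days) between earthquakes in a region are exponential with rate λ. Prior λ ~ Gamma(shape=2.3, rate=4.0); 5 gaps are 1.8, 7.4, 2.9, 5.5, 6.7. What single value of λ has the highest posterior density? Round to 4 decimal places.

0.2226

Σ times = 24.3. Posterior: Gamma(shape = 2.3+5 = 7.3, rate = 4.0+24.3 = 28.3).
Mode = (α−1)/β = 6.3/28.3 = 0.2226.
Mean = α/β = 7.3/28.3 = 0.2580.
This is the posterior mode — the MAP estimate.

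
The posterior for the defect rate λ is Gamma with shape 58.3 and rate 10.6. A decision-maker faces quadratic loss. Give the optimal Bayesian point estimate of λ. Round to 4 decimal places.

5.5000

Mode = (α−1)/β = 57.3/10.6 = 5.4057.
Mean = α/β = 58.3/10.6 = 5.5000.
Quadratic loss ⇒ the optimal estimator is the posterior mean.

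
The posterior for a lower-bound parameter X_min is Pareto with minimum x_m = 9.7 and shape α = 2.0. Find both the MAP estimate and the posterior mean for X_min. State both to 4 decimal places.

The Pareto density is strictly decreasing on [x_m, ∞), so the mode is x_m = 9.7000.
Mean = α·x_m/(α−1) = 2.0·9.7/1.0 = 19.4000.

MAP: 9.7000. Posterior mean: 19.4000.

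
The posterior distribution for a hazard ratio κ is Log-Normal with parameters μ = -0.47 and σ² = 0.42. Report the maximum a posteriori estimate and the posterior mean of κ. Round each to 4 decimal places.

κ_MAP = 0.4107, E[κ|data] = 0.7711

Mode = exp(μ − σ²) = exp(-0.89) = 0.4107.
Mean = exp(μ + σ²/2) = exp(-0.260) = 0.7711.
Right-skewed posterior ⇒ mode < mean.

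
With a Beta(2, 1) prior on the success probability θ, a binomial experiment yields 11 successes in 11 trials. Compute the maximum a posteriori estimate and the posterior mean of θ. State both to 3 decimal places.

Posterior: Beta(2+11, 1+0) = Beta(13, 1).
Since β = 1 ≤ 1 and α > 1, the Beta density is monotone increasing on [0,1]; the mode is at 1.
Mean = 13/(13+1) = 0.929.
The mean is pulled below the mode by the posterior's left skew.

MAP = 1.000; posterior mean = 0.929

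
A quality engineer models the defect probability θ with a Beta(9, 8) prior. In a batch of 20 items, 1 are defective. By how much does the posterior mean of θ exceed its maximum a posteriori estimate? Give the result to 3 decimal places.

Posterior: Beta(9+1, 8+19) = Beta(10, 27).
Mode = (10−1)/(10+27−2) = 9/35 = 0.257.
Mean = 10/(10+27) = 10/37 = 0.270.
Difference = 0.270 − 0.257 = 0.013.
Right-skewed posterior ⇒ mode < mean.

0.013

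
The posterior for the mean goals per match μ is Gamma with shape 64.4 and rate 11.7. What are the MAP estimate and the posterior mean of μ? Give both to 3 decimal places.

MAP estimate = 5.419, posterior mean = 5.504

Mode = (α−1)/β = 63.4/11.7 = 5.419.
Mean = α/β = 64.4/11.7 = 5.504.
The posterior is right-skewed, so the mean exceeds the mode.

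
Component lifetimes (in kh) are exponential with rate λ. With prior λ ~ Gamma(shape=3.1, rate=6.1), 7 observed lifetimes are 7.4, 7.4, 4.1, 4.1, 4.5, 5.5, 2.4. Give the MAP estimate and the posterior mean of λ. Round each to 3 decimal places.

Σ times = 35.4. Posterior: Gamma(shape = 3.1+7 = 10.1, rate = 6.1+35.4 = 41.5).
Mode = (α−1)/β = 9.1/41.5 = 0.219.
Mean = α/β = 10.1/41.5 = 0.243.

MAP = 0.219, posterior mean = 0.243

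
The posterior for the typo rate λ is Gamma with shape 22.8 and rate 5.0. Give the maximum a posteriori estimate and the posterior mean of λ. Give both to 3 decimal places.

Mode = (α−1)/β = 21.8/5.0 = 4.360.
Mean = α/β = 22.8/5.0 = 4.560.

MAP: 4.360. Posterior mean: 4.560.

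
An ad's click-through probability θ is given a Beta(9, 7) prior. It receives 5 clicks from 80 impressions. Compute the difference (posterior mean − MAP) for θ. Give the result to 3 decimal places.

0.008

Posterior: Beta(9+5, 7+75) = Beta(14, 82).
Mode = (14−1)/(14+82−2) = 13/94 = 0.138.
Mean = 14/(14+82) = 14/96 = 0.146.
Difference = 0.146 − 0.138 = 0.008.
Right-skewed posterior ⇒ mode < mean.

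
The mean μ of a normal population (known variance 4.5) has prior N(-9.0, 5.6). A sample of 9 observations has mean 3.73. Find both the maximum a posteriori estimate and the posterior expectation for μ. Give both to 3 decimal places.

Posterior for μ is Normal. Precision-weighted mean: (1/5.6·-9.0 + 9/4.5·3.73) / (1/5.6 + 9/4.5) = 2.687.
A Normal posterior is symmetric, so mode = mean.

MAP: 2.687. Posterior mean: 2.687.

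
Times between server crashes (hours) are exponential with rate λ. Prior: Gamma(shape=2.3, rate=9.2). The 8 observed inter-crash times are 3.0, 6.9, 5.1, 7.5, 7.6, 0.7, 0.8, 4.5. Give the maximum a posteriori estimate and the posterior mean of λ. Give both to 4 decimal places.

Σ times = 36.1. Posterior: Gamma(shape = 2.3+8 = 10.3, rate = 9.2+36.1 = 45.3).
Mode = (α−1)/β = 9.3/45.3 = 0.2053.
Mean = α/β = 10.3/45.3 = 0.2274.
Mean > mode: the posterior has a right tail.

MAP: 0.2053. Posterior mean: 0.2274.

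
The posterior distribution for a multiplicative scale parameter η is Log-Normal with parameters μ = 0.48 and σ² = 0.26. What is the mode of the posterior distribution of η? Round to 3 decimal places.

Mode = exp(μ − σ²) = exp(0.22) = 1.246.
Mean = exp(μ + σ²/2) = exp(0.610) = 1.840.
This is the posterior mode — the MAP estimate.

1.246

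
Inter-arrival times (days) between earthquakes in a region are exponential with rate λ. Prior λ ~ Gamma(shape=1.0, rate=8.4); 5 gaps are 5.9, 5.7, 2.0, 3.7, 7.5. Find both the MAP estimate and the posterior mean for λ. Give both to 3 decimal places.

Σ times = 24.8. Posterior: Gamma(shape = 1.0+5 = 6.0, rate = 8.4+24.8 = 33.2).
Mode = (α−1)/β = 5.0/33.2 = 0.151.
Mean = α/β = 6.0/33.2 = 0.181.

λ_MAP = 0.151, E[λ|data] = 0.181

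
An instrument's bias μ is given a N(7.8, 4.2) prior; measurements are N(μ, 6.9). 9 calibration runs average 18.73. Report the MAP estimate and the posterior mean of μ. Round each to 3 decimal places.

MAP = 17.043; posterior mean = 17.043

Posterior for μ is Normal. Precision-weighted mean: (1/4.2·7.8 + 9/6.9·18.73) / (1/4.2 + 9/6.9) = 17.043.
A Normal posterior is symmetric, so mode = mean.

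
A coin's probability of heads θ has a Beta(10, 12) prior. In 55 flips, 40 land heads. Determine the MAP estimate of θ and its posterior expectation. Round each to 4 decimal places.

Posterior: Beta(10+40, 12+15) = Beta(50, 27).
Mode = (50−1)/(50+27−2) = 49/75 = 0.6533.
Mean = 50/(50+27) = 50/77 = 0.6494.

MAP: 0.6533. Posterior mean: 0.6494.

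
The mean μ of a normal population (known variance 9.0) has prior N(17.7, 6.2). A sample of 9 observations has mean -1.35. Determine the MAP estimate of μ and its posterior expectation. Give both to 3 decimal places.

Posterior for μ is Normal. Precision-weighted mean: (1/6.2·17.7 + 9/9.0·-1.35) / (1/6.2 + 9/9.0) = 1.296.
A Normal posterior is symmetric, so mode = mean.

MAP estimate = 1.296, posterior expectation = 1.296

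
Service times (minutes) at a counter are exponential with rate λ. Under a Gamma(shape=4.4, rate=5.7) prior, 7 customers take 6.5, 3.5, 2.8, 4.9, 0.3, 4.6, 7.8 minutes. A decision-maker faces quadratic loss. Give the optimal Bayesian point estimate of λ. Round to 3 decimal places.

Σ times = 30.4. Posterior: Gamma(shape = 4.4+7 = 11.4, rate = 5.7+30.4 = 36.1).
Mode = (α−1)/β = 10.4/36.1 = 0.288.
Mean = α/β = 11.4/36.1 = 0.316.
Quadratic loss ⇒ the optimal estimator is the posterior mean.

0.316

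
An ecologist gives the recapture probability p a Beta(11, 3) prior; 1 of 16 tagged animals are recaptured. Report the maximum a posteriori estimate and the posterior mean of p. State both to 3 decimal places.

p_MAP = 0.393, E[p|data] = 0.400

Posterior: Beta(11+1, 3+15) = Beta(12, 18).
Mode = (12−1)/(12+18−2) = 11/28 = 0.393.
Mean = 12/(12+18) = 12/30 = 0.400.
The posterior is right-skewed, so the mean exceeds the mode.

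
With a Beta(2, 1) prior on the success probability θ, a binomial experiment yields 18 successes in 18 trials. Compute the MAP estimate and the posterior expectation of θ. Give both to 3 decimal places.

MAP: 1.000. Posterior mean: 0.952.

Posterior: Beta(2+18, 1+0) = Beta(20, 1).
Since β = 1 ≤ 1 and α > 1, the Beta density is monotone increasing on [0,1]; the mode is at 1.
Mean = 20/(20+1) = 0.952.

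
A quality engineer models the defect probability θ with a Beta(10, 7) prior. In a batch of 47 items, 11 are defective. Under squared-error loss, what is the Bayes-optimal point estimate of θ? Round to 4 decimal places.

Posterior: Beta(10+11, 7+36) = Beta(21, 43).
Mode = (21−1)/(21+43−2) = 20/62 = 0.3226.
Mean = 21/(21+43) = 21/64 = 0.3281.
Squared-error loss ⇒ the optimal estimator is the posterior mean.

0.3281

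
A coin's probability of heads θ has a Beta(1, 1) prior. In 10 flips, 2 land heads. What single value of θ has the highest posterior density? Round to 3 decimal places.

0.200

Posterior: Beta(1+2, 1+8) = Beta(3, 9).
Mode = (3−1)/(3+9−2) = 2/10 = 0.200.
Mean = 3/(3+9) = 3/12 = 0.250.
This is the posterior mode — the MAP estimate.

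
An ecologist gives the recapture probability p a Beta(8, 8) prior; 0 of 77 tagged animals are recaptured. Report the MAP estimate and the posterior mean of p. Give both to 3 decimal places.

MAP: 0.077. Posterior mean: 0.086.

Posterior: Beta(8+0, 8+77) = Beta(8, 85).
Mode = (8−1)/(8+85−2) = 7/91 = 0.077.
Mean = 8/(8+85) = 8/93 = 0.086.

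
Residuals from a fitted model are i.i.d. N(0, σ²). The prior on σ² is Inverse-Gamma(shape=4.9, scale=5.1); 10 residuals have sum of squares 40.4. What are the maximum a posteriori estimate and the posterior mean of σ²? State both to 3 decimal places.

Posterior: Inverse-Gamma(shape = 4.9+10/2 = 9.9, scale = 5.1+40.4/2 = 25.3).
Mode = β/(α+1) = 25.3/10.9 = 2.321.
Mean = β/(α−1) = 25.3/8.9 = 2.843.

maximum a posteriori estimate = 2.321, posterior mean = 2.843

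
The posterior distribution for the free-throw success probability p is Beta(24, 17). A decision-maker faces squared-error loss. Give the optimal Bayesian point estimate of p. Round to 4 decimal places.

Mode = (24−1)/(24+17−2) = 23/39 = 0.5897.
Mean = 24/(24+17) = 24/41 = 0.5854.
Squared-error loss ⇒ the optimal estimator is the posterior mean.

0.5854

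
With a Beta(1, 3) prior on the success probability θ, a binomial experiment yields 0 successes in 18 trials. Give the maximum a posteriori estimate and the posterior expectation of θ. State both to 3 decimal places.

Posterior: Beta(1+0, 3+18) = Beta(1, 21).
Since α = 1 ≤ 1 and β > 1, the Beta density is monotone decreasing on [0,1]; the mode is at 0.
Mean = 1/(1+21) = 0.045.
Right-skewed posterior ⇒ mode < mean.

MAP = 0.000; posterior mean = 0.045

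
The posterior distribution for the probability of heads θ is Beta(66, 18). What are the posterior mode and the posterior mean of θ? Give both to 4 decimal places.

Mode = (66−1)/(66+18−2) = 65/82 = 0.7927.
Mean = 66/(66+18) = 66/84 = 0.7857.

MAP = 0.7927, posterior mean = 0.7857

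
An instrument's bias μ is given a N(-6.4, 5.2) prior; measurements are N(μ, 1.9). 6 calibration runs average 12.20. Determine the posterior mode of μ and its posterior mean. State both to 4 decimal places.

Posterior for μ is Normal. Precision-weighted mean: (1/5.2·-6.4 + 6/1.9·12.20) / (1/5.2 + 6/1.9) = 11.1323.
A Normal posterior is symmetric, so mode = mean.

MAP = 11.1323, posterior mean = 11.1323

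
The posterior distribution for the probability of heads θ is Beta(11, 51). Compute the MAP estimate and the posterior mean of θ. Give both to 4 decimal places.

MAP: 0.1667. Posterior mean: 0.1774.

Mode = (11−1)/(11+51−2) = 10/60 = 0.1667.
Mean = 11/(11+51) = 11/62 = 0.1774.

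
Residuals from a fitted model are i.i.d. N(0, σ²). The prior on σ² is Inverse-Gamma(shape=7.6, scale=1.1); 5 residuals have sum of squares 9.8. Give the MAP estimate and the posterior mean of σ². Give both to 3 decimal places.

Posterior: Inverse-Gamma(shape = 7.6+5/2 = 10.1, scale = 1.1+9.8/2 = 6.0).
Mode = β/(α+1) = 6.0/11.1 = 0.541.
Mean = β/(α−1) = 6.0/9.1 = 0.659.

MAP = 0.541, posterior mean = 0.659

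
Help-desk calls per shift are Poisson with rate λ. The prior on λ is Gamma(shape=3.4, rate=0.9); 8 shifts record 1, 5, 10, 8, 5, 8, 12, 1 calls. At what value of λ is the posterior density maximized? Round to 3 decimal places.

5.888

Σ counts = 50. Posterior: Gamma(shape = 3.4+50 = 53.4, rate = 0.9+8 = 8.9).
Mode = (α−1)/β = 52.4/8.9 = 5.888.
Mean = α/β = 53.4/8.9 = 6.000.
This is the posterior mode — the MAP estimate.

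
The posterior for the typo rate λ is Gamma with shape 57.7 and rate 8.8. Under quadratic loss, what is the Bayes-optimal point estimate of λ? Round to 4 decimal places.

6.5568

Mode = (α−1)/β = 56.7/8.8 = 6.4432.
Mean = α/β = 57.7/8.8 = 6.5568.
Quadratic loss ⇒ the optimal estimator is the posterior mean.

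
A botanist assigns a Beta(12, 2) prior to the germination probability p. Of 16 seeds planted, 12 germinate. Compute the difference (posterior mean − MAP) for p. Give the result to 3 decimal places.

Posterior: Beta(12+12, 2+4) = Beta(24, 6).
Mode = (24−1)/(24+6−2) = 23/28 = 0.821.
Mean = 24/(24+6) = 24/30 = 0.800.
Difference = 0.800 − 0.821 = -0.021.

-0.021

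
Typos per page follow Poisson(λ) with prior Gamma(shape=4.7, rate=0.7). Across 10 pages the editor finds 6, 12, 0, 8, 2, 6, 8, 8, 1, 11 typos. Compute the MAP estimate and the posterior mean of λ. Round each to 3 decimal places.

Σ counts = 62. Posterior: Gamma(shape = 4.7+62 = 66.7, rate = 0.7+10 = 10.7).
Mode = (α−1)/β = 65.7/10.7 = 6.140.
Mean = α/β = 66.7/10.7 = 6.234.
Right-skewed posterior ⇒ mode < mean.

λ_MAP = 6.140, E[λ|data] = 6.234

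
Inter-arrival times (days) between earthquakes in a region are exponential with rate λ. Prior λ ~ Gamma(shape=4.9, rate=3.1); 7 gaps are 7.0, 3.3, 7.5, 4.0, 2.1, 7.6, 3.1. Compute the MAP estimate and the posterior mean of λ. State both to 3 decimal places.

Σ times = 34.6. Posterior: Gamma(shape = 4.9+7 = 11.9, rate = 3.1+34.6 = 37.7).
Mode = (α−1)/β = 10.9/37.7 = 0.289.
Mean = α/β = 11.9/37.7 = 0.316.

MAP = 0.289, posterior mean = 0.316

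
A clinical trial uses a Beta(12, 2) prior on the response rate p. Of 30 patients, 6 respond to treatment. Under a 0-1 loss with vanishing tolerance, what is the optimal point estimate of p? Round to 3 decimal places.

Posterior: Beta(12+6, 2+24) = Beta(18, 26).
Mode = (18−1)/(18+26−2) = 17/42 = 0.405.
Mean = 18/(18+26) = 18/44 = 0.409.
This is the posterior mode — the MAP estimate.

0.405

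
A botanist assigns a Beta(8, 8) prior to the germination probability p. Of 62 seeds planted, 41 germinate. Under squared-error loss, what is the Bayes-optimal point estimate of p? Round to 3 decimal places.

0.628

Posterior: Beta(8+41, 8+21) = Beta(49, 29).
Mode = (49−1)/(49+29−2) = 48/76 = 0.632.
Mean = 49/(49+29) = 49/78 = 0.628.
Squared-error loss ⇒ the optimal estimator is the posterior mean.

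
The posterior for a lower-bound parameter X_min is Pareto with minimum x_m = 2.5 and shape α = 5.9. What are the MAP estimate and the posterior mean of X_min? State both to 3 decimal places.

X_min_MAP = 2.500, E[X_min|data] = 3.010

The Pareto density is strictly decreasing on [x_m, ∞), so the mode is x_m = 2.500.
Mean = α·x_m/(α−1) = 5.9·2.5/4.9 = 3.010.
Mean > mode: the posterior has a right tail.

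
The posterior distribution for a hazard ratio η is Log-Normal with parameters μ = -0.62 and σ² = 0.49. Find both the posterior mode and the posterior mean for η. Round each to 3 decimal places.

Mode = exp(μ − σ²) = exp(-1.11) = 0.330.
Mean = exp(μ + σ²/2) = exp(-0.375) = 0.687.

MAP = 0.330; posterior mean = 0.687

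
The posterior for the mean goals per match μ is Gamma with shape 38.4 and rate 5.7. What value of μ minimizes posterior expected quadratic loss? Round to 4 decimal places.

Mode = (α−1)/β = 37.4/5.7 = 6.5614.
Mean = α/β = 38.4/5.7 = 6.7368.
Quadratic loss ⇒ the optimal estimator is the posterior mean.

6.7368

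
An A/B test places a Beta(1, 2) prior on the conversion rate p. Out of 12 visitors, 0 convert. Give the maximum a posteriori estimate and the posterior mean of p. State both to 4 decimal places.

Posterior: Beta(1+0, 2+12) = Beta(1, 14).
Since α = 1 ≤ 1 and β > 1, the Beta density is monotone decreasing on [0,1]; the mode is at 0.
Mean = 1/(1+14) = 0.0667.

MAP = 0.0000, posterior mean = 0.0667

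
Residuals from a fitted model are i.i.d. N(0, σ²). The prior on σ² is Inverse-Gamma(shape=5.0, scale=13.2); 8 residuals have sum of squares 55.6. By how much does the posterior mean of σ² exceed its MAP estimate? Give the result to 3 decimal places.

1.025

Posterior: Inverse-Gamma(shape = 5.0+8/2 = 9.0, scale = 13.2+55.6/2 = 41.0).
Mode = β/(α+1) = 41.0/10.0 = 4.100.
Mean = β/(α−1) = 41.0/8.0 = 5.125.
Difference = 5.125 − 4.100 = 1.025.
Mean > mode: the posterior has a right tail.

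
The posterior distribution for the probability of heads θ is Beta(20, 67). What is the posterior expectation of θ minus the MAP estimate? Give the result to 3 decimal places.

0.006

Mode = (20−1)/(20+67−2) = 19/85 = 0.224.
Mean = 20/(20+67) = 20/87 = 0.230.
Difference = 0.230 − 0.224 = 0.006.
Right-skewed posterior ⇒ mode < mean.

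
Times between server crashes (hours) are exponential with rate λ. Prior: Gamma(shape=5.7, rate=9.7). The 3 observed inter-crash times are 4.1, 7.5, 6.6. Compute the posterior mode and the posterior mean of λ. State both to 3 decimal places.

MAP = 0.276, posterior mean = 0.312

Σ times = 18.2. Posterior: Gamma(shape = 5.7+3 = 8.7, rate = 9.7+18.2 = 27.9).
Mode = (α−1)/β = 7.7/27.9 = 0.276.
Mean = α/β = 8.7/27.9 = 0.312.
The mean is pulled above the mode by the posterior's right skew.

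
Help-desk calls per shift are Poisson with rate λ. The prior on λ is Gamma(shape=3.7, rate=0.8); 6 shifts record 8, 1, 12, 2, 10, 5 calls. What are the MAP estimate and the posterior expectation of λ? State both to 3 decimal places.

Σ counts = 38. Posterior: Gamma(shape = 3.7+38 = 41.7, rate = 0.8+6 = 6.8).
Mode = (α−1)/β = 40.7/6.8 = 5.985.
Mean = α/β = 41.7/6.8 = 6.132.
Right-skewed posterior ⇒ mode < mean.

MAP estimate = 5.985, posterior expectation = 6.132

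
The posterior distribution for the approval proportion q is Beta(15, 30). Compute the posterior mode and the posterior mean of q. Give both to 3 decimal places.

MAP = 0.326, posterior mean = 0.333

Mode = (15−1)/(15+30−2) = 14/43 = 0.326.
Mean = 15/(15+30) = 15/45 = 0.333.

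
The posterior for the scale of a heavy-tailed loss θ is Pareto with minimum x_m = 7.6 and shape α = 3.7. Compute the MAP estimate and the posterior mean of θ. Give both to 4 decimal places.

MAP estimate = 7.6000, posterior mean = 10.4148

The Pareto density is strictly decreasing on [x_m, ∞), so the mode is x_m = 7.6000.
Mean = α·x_m/(α−1) = 3.7·7.6/2.7 = 10.4148.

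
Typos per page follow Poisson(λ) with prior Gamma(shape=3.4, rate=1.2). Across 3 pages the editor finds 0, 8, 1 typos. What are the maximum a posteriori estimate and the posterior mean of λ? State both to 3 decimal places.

MAP: 2.714. Posterior mean: 2.952.

Σ counts = 9. Posterior: Gamma(shape = 3.4+9 = 12.4, rate = 1.2+3 = 4.2).
Mode = (α−1)/β = 11.4/4.2 = 2.714.
Mean = α/β = 12.4/4.2 = 2.952.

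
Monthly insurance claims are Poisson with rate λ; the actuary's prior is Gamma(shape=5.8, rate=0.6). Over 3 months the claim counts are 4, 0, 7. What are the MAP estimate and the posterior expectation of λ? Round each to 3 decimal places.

MAP estimate = 4.389, posterior expectation = 4.667

Σ counts = 11. Posterior: Gamma(shape = 5.8+11 = 16.8, rate = 0.6+3 = 3.6).
Mode = (α−1)/β = 15.8/3.6 = 4.389.
Mean = α/β = 16.8/3.6 = 4.667.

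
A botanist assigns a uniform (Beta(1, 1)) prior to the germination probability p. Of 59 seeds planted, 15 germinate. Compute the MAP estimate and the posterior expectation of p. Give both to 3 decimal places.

p_MAP = 0.254, E[p|data] = 0.262

Posterior: Beta(1+15, 1+44) = Beta(16, 45).
Mode = (16−1)/(16+45−2) = 15/59 = 0.254.
With a flat prior the MAP equals the MLE, 15/59.
Mean = 16/(16+45) = 16/61 = 0.262.
Mean > mode: the posterior has a right tail.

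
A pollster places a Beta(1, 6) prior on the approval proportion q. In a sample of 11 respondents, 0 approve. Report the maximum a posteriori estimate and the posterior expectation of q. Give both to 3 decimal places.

MAP: 0.000. Posterior mean: 0.056.

Posterior: Beta(1+0, 6+11) = Beta(1, 17).
Since α = 1 ≤ 1 and β > 1, the Beta density is monotone decreasing on [0,1]; the mode is at 0.
Mean = 1/(1+17) = 0.056.
Right-skewed posterior ⇒ mode < mean.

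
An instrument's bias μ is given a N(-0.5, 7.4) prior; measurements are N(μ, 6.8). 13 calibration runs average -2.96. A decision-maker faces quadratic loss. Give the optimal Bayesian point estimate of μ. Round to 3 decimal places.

-2.798

Posterior for μ is Normal. Precision-weighted mean: (1/7.4·-0.5 + 13/6.8·-2.96) / (1/7.4 + 13/6.8) = -2.798.
A Normal posterior is symmetric, so mode = mean.
Quadratic loss ⇒ the optimal estimator is the posterior mean.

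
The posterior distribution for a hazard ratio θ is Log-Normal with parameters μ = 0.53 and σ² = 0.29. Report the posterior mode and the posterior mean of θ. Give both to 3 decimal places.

MAP: 1.271. Posterior mean: 1.964.

Mode = exp(μ − σ²) = exp(0.24) = 1.271.
Mean = exp(μ + σ²/2) = exp(0.675) = 1.964.
The posterior is right-skewed, so the mean exceeds the mode.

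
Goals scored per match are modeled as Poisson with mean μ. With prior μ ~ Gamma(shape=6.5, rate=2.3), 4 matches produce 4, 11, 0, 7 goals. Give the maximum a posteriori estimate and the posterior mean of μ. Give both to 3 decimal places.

Σ counts = 22. Posterior: Gamma(shape = 6.5+22 = 28.5, rate = 2.3+4 = 6.3).
Mode = (α−1)/β = 27.5/6.3 = 4.365.
Mean = α/β = 28.5/6.3 = 4.524.

μ_MAP = 4.365, E[μ|data] = 4.524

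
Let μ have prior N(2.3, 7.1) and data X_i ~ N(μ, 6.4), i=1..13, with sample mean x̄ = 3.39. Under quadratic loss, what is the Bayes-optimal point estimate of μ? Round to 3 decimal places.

Posterior for μ is Normal. Precision-weighted mean: (1/7.1·2.3 + 13/6.4·3.39) / (1/7.1 + 13/6.4) = 3.319.
A Normal posterior is symmetric, so mode = mean.
Quadratic loss ⇒ the optimal estimator is the posterior mean.

3.319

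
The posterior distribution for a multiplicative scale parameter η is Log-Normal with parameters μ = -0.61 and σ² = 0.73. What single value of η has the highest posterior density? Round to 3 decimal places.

0.262

Mode = exp(μ − σ²) = exp(-1.34) = 0.262.
Mean = exp(μ + σ²/2) = exp(-0.245) = 0.783.
This is the posterior mode — the MAP estimate.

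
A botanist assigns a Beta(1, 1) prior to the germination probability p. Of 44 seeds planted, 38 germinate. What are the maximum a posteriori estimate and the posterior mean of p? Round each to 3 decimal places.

MAP = 0.864, posterior mean = 0.848

Posterior: Beta(1+38, 1+6) = Beta(39, 7).
Mode = (39−1)/(39+7−2) = 38/44 = 0.864.
With a flat prior the MAP equals the MLE, 38/44.
Mean = 39/(39+7) = 39/46 = 0.848.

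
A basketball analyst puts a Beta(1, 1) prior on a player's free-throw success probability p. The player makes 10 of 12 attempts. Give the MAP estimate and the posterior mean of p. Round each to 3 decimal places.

Posterior: Beta(1+10, 1+2) = Beta(11, 3).
Mode = (11−1)/(11+3−2) = 10/12 = 0.833.
With a flat prior the MAP equals the MLE, 10/12.
Mean = 11/(11+3) = 11/14 = 0.786.

MAP estimate = 0.833, posterior mean = 0.786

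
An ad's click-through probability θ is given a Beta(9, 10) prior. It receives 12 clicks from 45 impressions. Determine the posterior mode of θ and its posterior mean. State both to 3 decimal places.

posterior mode = 0.323, posterior mean = 0.328

Posterior: Beta(9+12, 10+33) = Beta(21, 43).
Mode = (21−1)/(21+43−2) = 20/62 = 0.323.
Mean = 21/(21+43) = 21/64 = 0.328.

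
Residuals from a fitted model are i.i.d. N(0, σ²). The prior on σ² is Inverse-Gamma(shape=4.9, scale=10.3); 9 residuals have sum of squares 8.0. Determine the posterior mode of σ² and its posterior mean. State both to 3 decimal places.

Posterior: Inverse-Gamma(shape = 4.9+9/2 = 9.4, scale = 10.3+8.0/2 = 14.3).
Mode = β/(α+1) = 14.3/10.4 = 1.375.
Mean = β/(α−1) = 14.3/8.4 = 1.702.

posterior mode = 1.375, posterior mean = 1.702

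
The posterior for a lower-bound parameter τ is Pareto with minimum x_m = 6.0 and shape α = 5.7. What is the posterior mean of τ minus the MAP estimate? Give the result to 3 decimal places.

1.277

The Pareto density is strictly decreasing on [x_m, ∞), so the mode is x_m = 6.000.
Mean = α·x_m/(α−1) = 5.7·6.0/4.7 = 7.277.
Difference = 7.277 − 6.000 = 1.277.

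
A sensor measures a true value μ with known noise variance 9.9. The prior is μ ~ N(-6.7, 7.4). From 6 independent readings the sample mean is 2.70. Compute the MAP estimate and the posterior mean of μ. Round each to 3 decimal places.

MAP: 0.986. Posterior mean: 0.986.

Posterior for μ is Normal. Precision-weighted mean: (1/7.4·-6.7 + 6/9.9·2.70) / (1/7.4 + 6/9.9) = 0.986.
A Normal posterior is symmetric, so mode = mean.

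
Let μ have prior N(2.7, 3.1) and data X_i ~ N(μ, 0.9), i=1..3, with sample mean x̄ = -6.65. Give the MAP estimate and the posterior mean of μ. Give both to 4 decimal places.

μ_MAP = -5.8250, E[μ|data] = -5.8250

Posterior for μ is Normal. Precision-weighted mean: (1/3.1·2.7 + 3/0.9·-6.65) / (1/3.1 + 3/0.9) = -5.8250.
A Normal posterior is symmetric, so mode = mean.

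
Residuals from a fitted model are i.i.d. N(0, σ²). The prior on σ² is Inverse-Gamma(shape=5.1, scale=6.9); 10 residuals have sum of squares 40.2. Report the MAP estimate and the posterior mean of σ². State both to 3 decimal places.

MAP = 2.432, posterior mean = 2.967

Posterior: Inverse-Gamma(shape = 5.1+10/2 = 10.1, scale = 6.9+40.2/2 = 27.0).
Mode = β/(α+1) = 27.0/11.1 = 2.432.
Mean = β/(α−1) = 27.0/9.1 = 2.967.
The posterior is right-skewed, so the mean exceeds the mode.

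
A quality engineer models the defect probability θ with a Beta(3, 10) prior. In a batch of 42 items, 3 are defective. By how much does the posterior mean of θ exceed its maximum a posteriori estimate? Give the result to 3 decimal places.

0.015

Posterior: Beta(3+3, 10+39) = Beta(6, 49).
Mode = (6−1)/(6+49−2) = 5/53 = 0.094.
Mean = 6/(6+49) = 6/55 = 0.109.
Difference = 0.109 − 0.094 = 0.015.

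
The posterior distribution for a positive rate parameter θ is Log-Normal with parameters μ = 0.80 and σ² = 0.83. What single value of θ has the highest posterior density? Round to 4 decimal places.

Mode = exp(μ − σ²) = exp(-0.03) = 0.9704.
Mean = exp(μ + σ²/2) = exp(1.215) = 3.3703.
This is the posterior mode — the MAP estimate.

0.9704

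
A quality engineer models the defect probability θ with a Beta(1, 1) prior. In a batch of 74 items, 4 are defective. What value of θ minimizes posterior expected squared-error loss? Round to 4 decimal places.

Posterior: Beta(1+4, 1+70) = Beta(5, 71).
Mode = (5−1)/(5+71−2) = 4/74 = 0.0541.
With a flat prior the MAP equals the MLE, 4/74.
Mean = 5/(5+71) = 5/76 = 0.0658.
Squared-error loss ⇒ the optimal estimator is the posterior mean.

0.0658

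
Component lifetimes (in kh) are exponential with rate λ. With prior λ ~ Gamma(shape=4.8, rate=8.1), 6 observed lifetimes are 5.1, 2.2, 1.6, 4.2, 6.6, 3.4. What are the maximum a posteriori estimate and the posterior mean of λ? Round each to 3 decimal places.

Σ times = 23.1. Posterior: Gamma(shape = 4.8+6 = 10.8, rate = 8.1+23.1 = 31.2).
Mode = (α−1)/β = 9.8/31.2 = 0.314.
Mean = α/β = 10.8/31.2 = 0.346.

λ_MAP = 0.314, E[λ|data] = 0.346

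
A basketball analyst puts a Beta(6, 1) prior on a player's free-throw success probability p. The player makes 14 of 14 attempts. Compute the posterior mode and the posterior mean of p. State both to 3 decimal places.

MAP = 1.000, posterior mean = 0.952

Posterior: Beta(6+14, 1+0) = Beta(20, 1).
Since β = 1 ≤ 1 and α > 1, the Beta density is monotone increasing on [0,1]; the mode is at 1.
Mean = 20/(20+1) = 0.952.
Mode > mean: the posterior has a left tail.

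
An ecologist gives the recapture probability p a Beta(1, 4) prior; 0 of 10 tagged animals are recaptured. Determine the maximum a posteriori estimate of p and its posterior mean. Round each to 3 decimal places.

Posterior: Beta(1+0, 4+10) = Beta(1, 14).
Since α = 1 ≤ 1 and β > 1, the Beta density is monotone decreasing on [0,1]; the mode is at 0.
Mean = 1/(1+14) = 0.067.
Mean > mode: the posterior has a right tail.

maximum a posteriori estimate = 0.000, posterior mean = 0.067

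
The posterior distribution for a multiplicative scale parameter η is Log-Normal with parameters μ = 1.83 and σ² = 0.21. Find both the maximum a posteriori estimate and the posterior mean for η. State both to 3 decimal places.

η_MAP = 5.053, E[η|data] = 6.924

Mode = exp(μ − σ²) = exp(1.62) = 5.053.
Mean = exp(μ + σ²/2) = exp(1.935) = 6.924.
The mean is pulled above the mode by the posterior's right skew.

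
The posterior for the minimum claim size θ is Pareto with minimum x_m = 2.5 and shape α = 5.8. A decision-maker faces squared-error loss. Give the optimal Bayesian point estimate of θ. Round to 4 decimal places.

The Pareto density is strictly decreasing on [x_m, ∞), so the mode is x_m = 2.5000.
Mean = α·x_m/(α−1) = 5.8·2.5/4.8 = 3.0208.
Squared-error loss ⇒ the optimal estimator is the posterior mean.

3.0208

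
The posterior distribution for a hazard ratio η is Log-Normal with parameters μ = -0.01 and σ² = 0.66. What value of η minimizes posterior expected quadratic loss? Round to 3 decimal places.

Mode = exp(μ − σ²) = exp(-0.67) = 0.512.
Mean = exp(μ + σ²/2) = exp(0.320) = 1.377.
Quadratic loss ⇒ the optimal estimator is the posterior mean.

1.377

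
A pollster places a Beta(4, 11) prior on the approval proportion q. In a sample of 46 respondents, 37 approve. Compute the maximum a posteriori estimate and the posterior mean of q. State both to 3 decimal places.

MAP = 0.678, posterior mean = 0.672

Posterior: Beta(4+37, 11+9) = Beta(41, 20).
Mode = (41−1)/(41+20−2) = 40/59 = 0.678.
Mean = 41/(41+20) = 41/61 = 0.672.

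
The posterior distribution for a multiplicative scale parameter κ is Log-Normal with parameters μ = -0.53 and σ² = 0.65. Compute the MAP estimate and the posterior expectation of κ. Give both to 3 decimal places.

κ_MAP = 0.307, E[κ|data] = 0.815

Mode = exp(μ − σ²) = exp(-1.18) = 0.307.
Mean = exp(μ + σ²/2) = exp(-0.205) = 0.815.
Mean > mode: the posterior has a right tail.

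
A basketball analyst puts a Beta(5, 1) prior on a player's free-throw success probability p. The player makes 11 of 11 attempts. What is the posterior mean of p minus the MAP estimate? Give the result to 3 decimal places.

Posterior: Beta(5+11, 1+0) = Beta(16, 1).
Since β = 1 ≤ 1 and α > 1, the Beta density is monotone increasing on [0,1]; the mode is at 1.
Mean = 16/(16+1) = 0.941.
Difference = 0.941 − 1.000 = -0.059.
Mode > mean: the posterior has a left tail.

-0.059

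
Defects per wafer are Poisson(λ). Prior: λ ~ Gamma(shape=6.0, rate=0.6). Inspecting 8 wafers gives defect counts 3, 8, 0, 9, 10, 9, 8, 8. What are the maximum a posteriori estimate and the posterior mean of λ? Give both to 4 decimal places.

MAP = 6.9767; posterior mean = 7.0930

Σ counts = 55. Posterior: Gamma(shape = 6.0+55 = 61.0, rate = 0.6+8 = 8.6).
Mode = (α−1)/β = 60.0/8.6 = 6.9767.
Mean = α/β = 61.0/8.6 = 7.0930.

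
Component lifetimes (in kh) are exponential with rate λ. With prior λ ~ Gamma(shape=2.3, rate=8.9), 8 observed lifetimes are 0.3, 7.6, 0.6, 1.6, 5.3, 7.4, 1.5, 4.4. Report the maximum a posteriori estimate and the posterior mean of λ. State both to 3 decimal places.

MAP = 0.247, posterior mean = 0.274

Σ times = 28.7. Posterior: Gamma(shape = 2.3+8 = 10.3, rate = 8.9+28.7 = 37.6).
Mode = (α−1)/β = 9.3/37.6 = 0.247.
Mean = α/β = 10.3/37.6 = 0.274.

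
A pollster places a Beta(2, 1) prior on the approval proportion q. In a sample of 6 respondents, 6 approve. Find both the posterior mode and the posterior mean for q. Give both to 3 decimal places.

Posterior: Beta(2+6, 1+0) = Beta(8, 1).
Since β = 1 ≤ 1 and α > 1, the Beta density is monotone increasing on [0,1]; the mode is at 1.
Mean = 8/(8+1) = 0.889.
The mean is pulled below the mode by the posterior's left skew.

posterior mode = 1.000, posterior mean = 0.889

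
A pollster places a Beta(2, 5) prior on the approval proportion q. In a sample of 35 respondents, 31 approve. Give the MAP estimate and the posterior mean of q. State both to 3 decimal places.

Posterior: Beta(2+31, 5+4) = Beta(33, 9).
Mode = (33−1)/(33+9−2) = 32/40 = 0.800.
Mean = 33/(33+9) = 33/42 = 0.786.

q_MAP = 0.800, E[q|data] = 0.786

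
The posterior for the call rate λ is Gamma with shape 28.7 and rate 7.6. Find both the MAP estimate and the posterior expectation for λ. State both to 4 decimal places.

λ_MAP = 3.6447, E[λ|data] = 3.7763

Mode = (α−1)/β = 27.7/7.6 = 3.6447.
Mean = α/β = 28.7/7.6 = 3.7763.
Mean > mode: the posterior has a right tail.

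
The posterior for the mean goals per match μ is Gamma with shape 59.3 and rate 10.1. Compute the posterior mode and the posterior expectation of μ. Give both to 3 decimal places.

μ_MAP = 5.772, E[μ|data] = 5.871

Mode = (α−1)/β = 58.3/10.1 = 5.772.
Mean = α/β = 59.3/10.1 = 5.871.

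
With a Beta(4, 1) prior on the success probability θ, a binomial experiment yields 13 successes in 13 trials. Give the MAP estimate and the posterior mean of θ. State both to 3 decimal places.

θ_MAP = 1.000, E[θ|data] = 0.944

Posterior: Beta(4+13, 1+0) = Beta(17, 1).
Since β = 1 ≤ 1 and α > 1, the Beta density is monotone increasing on [0,1]; the mode is at 1.
Mean = 17/(17+1) = 0.944.
Mode > mean: the posterior has a left tail.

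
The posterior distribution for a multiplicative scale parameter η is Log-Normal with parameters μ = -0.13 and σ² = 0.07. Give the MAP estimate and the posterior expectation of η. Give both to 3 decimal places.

MAP = 0.819; posterior mean = 0.909

Mode = exp(μ − σ²) = exp(-0.20) = 0.819.
Mean = exp(μ + σ²/2) = exp(-0.095) = 0.909.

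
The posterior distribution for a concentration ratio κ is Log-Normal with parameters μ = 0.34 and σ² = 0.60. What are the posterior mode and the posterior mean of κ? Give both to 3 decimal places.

MAP = 0.771, posterior mean = 1.896

Mode = exp(μ − σ²) = exp(-0.26) = 0.771.
Mean = exp(μ + σ²/2) = exp(0.640) = 1.896.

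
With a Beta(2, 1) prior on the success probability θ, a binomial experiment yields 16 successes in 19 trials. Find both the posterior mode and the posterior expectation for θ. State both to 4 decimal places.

Posterior: Beta(2+16, 1+3) = Beta(18, 4).
Mode = (18−1)/(18+4−2) = 17/20 = 0.8500.
Mean = 18/(18+4) = 18/22 = 0.8182.
The mean is pulled below the mode by the posterior's left skew.

MAP: 0.8500. Posterior mean: 0.8182.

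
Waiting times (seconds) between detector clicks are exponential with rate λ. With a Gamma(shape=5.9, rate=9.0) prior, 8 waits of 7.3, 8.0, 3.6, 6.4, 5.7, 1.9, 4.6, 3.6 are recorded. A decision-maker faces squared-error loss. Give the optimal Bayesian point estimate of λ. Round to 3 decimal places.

0.277

Σ times = 41.1. Posterior: Gamma(shape = 5.9+8 = 13.9, rate = 9.0+41.1 = 50.1).
Mode = (α−1)/β = 12.9/50.1 = 0.257.
Mean = α/β = 13.9/50.1 = 0.277.
Squared-error loss ⇒ the optimal estimator is the posterior mean.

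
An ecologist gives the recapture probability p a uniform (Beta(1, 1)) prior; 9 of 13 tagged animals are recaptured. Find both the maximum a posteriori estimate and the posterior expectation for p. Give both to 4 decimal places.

Posterior: Beta(1+9, 1+4) = Beta(10, 5).
Mode = (10−1)/(10+5−2) = 9/13 = 0.6923.
Mean = 10/(10+5) = 10/15 = 0.6667.
Mode > mean: the posterior has a left tail.

p_MAP = 0.6923, E[p|data] = 0.6667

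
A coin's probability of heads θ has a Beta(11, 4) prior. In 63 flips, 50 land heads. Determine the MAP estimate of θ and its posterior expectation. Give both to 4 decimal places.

Posterior: Beta(11+50, 4+13) = Beta(61, 17).
Mode = (61−1)/(61+17−2) = 60/76 = 0.7895.
Mean = 61/(61+17) = 61/78 = 0.7821.

MAP: 0.7895. Posterior mean: 0.7821.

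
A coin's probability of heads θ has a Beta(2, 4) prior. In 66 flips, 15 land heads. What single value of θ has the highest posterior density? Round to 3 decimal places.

0.229

Posterior: Beta(2+15, 4+51) = Beta(17, 55).
Mode = (17−1)/(17+55−2) = 16/70 = 0.229.
Mean = 17/(17+55) = 17/72 = 0.236.
This is the posterior mode — the MAP estimate.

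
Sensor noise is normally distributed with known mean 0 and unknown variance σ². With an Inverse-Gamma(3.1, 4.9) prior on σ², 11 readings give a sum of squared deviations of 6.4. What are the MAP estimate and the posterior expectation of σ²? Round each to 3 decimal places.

Posterior: Inverse-Gamma(shape = 3.1+11/2 = 8.6, scale = 4.9+6.4/2 = 8.1).
Mode = β/(α+1) = 8.1/9.6 = 0.844.
Mean = β/(α−1) = 8.1/7.6 = 1.066.

MAP: 0.844. Posterior mean: 1.066.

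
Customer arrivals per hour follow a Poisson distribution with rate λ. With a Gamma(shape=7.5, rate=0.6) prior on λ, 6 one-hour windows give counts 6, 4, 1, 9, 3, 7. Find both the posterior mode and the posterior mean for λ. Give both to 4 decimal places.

λ_MAP = 5.5303, E[λ|data] = 5.6818

Σ counts = 30. Posterior: Gamma(shape = 7.5+30 = 37.5, rate = 0.6+6 = 6.6).
Mode = (α−1)/β = 36.5/6.6 = 5.5303.
Mean = α/β = 37.5/6.6 = 5.6818.
The mean is pulled above the mode by the posterior's right skew.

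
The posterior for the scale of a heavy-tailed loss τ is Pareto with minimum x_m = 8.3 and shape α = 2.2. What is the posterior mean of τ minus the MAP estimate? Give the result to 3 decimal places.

The Pareto density is strictly decreasing on [x_m, ∞), so the mode is x_m = 8.300.
Mean = α·x_m/(α−1) = 2.2·8.3/1.2 = 15.217.
Difference = 15.217 − 8.300 = 6.917.

6.917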